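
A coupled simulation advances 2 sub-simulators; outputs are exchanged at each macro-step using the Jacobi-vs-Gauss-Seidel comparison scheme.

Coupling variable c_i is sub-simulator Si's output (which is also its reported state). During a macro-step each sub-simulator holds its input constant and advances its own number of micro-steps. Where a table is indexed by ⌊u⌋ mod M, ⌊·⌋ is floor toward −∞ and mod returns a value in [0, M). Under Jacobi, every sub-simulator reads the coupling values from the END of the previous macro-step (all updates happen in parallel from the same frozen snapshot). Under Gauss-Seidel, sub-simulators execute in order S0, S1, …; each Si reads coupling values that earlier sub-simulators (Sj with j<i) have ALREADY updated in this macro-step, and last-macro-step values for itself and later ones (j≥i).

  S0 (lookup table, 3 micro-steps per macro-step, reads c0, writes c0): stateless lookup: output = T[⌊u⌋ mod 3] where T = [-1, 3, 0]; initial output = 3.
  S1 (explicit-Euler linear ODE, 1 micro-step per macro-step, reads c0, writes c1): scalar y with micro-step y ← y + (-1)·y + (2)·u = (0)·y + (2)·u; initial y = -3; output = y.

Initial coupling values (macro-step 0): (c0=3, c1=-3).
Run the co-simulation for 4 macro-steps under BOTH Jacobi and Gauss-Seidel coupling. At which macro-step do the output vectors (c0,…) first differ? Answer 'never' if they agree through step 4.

[Jacobi] macro 1: S0 reads c0=3 → after 3×micro: -1; S1 reads c0=3 → after 1×micro: 6 ⇒ (c0=-1, c1=6)
[Jacobi] macro 2: S0 reads c0=-1 → after 3×micro: 0; S1 reads c0=-1 → after 1×micro: -2 ⇒ (c0=0, c1=-2)
[Jacobi] macro 3: S0 reads c0=0 → after 3×micro: -1; S1 reads c0=0 → after 1×micro: 0 ⇒ (c0=-1, c1=0)
[Jacobi] macro 4: S0 reads c0=-1 → after 3×micro: 0; S1 reads c0=-1 → after 1×micro: -2 ⇒ (c0=0, c1=-2)
[Gauss-Seidel] macro 1: S0 reads c0=3 → after 3×micro: -1; S1 reads c0=-1 → after 1×micro: -2 ⇒ (c0=-1, c1=-2)
[Gauss-Seidel] macro 2: S0 reads c0=-1 → after 3×micro: 0; S1 reads c0=0 → after 1×micro: 0 ⇒ (c0=0, c1=0)
[Gauss-Seidel] macro 3: S0 reads c0=0 → after 3×micro: -1; S1 reads c0=-1 → after 1×micro: -2 ⇒ (c0=-1, c1=-2)
[Gauss-Seidel] macro 4: S0 reads c0=-1 → after 3×micro: 0; S1 reads c0=0 → after 1×micro: 0 ⇒ (c0=0, c1=0)

first divergence at macro-step: 1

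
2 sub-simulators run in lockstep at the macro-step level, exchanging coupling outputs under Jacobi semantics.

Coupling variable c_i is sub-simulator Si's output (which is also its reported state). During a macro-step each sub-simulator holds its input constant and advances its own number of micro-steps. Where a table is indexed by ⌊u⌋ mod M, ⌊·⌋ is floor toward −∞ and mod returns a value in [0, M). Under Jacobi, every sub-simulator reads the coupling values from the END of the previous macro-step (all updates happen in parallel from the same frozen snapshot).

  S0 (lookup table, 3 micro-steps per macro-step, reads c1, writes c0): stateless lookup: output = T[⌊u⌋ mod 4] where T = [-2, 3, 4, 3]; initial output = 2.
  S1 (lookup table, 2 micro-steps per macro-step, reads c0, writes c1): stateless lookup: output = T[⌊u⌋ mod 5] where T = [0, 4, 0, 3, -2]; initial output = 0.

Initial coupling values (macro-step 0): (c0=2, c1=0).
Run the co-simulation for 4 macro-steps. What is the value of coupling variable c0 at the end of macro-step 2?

c0 at macro-step 2 = -2

macro 1: S0 reads c1=0 → after 3×micro: -2; S1 reads c0=2 → after 2×micro: 0 ⇒ (c0=-2, c1=0)
macro 2: S0 reads c1=0 → after 3×micro: -2; S1 reads c0=-2 → after 2×micro: 3 ⇒ (c0=-2, c1=3)
macro 3: S0 reads c1=3 → after 3×micro: 3; S1 reads c0=-2 → after 2×micro: 3 ⇒ (c0=3, c1=3)
macro 4: S0 reads c1=3 → after 3×micro: 3; S1 reads c0=3 → after 2×micro: 3 ⇒ (c0=3, c1=3)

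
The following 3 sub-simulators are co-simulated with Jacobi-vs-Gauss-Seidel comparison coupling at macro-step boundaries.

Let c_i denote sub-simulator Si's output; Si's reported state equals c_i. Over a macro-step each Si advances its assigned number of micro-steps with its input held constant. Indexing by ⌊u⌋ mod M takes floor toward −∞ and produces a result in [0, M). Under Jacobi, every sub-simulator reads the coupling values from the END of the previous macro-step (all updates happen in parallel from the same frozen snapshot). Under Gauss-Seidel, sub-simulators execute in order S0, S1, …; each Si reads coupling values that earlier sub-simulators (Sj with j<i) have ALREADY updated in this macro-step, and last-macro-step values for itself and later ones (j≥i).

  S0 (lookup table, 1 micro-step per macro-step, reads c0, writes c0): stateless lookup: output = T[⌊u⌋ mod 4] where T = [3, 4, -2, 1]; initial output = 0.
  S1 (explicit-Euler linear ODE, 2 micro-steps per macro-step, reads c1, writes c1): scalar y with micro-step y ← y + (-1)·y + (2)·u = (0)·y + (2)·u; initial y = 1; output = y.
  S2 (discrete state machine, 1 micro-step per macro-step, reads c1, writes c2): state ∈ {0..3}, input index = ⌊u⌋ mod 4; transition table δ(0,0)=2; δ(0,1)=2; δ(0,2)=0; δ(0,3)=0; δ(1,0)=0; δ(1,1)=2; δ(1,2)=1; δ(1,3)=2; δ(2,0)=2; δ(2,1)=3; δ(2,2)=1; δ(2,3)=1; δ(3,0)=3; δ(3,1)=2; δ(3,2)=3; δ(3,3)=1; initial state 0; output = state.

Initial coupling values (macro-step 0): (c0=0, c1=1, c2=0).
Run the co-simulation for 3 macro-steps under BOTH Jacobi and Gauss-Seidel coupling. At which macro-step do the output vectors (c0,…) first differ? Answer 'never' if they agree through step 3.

[Jacobi] macro 1: S0 reads c0=0 → after 1×micro: 3; S1 reads c1=1 → after 2×micro: 2; S2 reads c1=1 → after 1×micro: 2 ⇒ (c0=3, c1=2, c2=2)
[Jacobi] macro 2: S0 reads c0=3 → after 1×micro: 1; S1 reads c1=2 → after 2×micro: 4; S2 reads c1=2 → after 1×micro: 1 ⇒ (c0=1, c1=4, c2=1)
[Jacobi] macro 3: S0 reads c0=1 → after 1×micro: 4; S1 reads c1=4 → after 2×micro: 8; S2 reads c1=4 → after 1×micro: 0 ⇒ (c0=4, c1=8, c2=0)
[Gauss-Seidel] macro 1: S0 reads c0=0 → after 1×micro: 3; S1 reads c1=1 → after 2×micro: 2; S2 reads c1=2 → after 1×micro: 0 ⇒ (c0=3, c1=2, c2=0)
[Gauss-Seidel] macro 2: S0 reads c0=3 → after 1×micro: 1; S1 reads c1=2 → after 2×micro: 4; S2 reads c1=4 → after 1×micro: 2 ⇒ (c0=1, c1=4, c2=2)
[Gauss-Seidel] macro 3: S0 reads c0=1 → after 1×micro: 4; S1 reads c1=4 → after 2×micro: 8; S2 reads c1=8 → after 1×micro: 2 ⇒ (c0=4, c1=8, c2=2)

first divergence at macro-step: 1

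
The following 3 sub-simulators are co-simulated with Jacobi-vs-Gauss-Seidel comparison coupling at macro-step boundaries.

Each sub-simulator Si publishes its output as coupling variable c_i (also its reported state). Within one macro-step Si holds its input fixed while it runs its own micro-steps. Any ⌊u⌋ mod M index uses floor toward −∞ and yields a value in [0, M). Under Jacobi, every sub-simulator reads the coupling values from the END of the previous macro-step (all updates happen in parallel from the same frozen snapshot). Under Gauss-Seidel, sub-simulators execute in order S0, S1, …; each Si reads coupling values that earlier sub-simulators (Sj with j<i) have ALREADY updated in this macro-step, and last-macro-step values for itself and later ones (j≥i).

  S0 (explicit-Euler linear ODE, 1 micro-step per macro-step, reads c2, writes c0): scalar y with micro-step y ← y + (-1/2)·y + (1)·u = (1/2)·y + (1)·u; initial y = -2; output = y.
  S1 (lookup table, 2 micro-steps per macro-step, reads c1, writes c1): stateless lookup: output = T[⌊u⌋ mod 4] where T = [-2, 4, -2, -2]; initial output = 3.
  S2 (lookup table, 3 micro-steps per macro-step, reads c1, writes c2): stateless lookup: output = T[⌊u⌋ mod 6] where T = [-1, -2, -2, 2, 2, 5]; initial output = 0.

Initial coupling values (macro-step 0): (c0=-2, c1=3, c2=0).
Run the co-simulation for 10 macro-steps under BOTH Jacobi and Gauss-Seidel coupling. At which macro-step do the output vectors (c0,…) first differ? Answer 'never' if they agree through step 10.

[Jacobi] macro 1: S0 reads c2=0 → after 1×micro: -1; S1 reads c1=3 → after 2×micro: -2; S2 reads c1=3 → after 3×micro: 2 ⇒ (c0=-1, c1=-2, c2=2)
[Jacobi] macro 2: S0 reads c2=2 → after 1×micro: 3/2; S1 reads c1=-2 → after 2×micro: -2; S2 reads c1=-2 → after 3×micro: 2 ⇒ (c0=3/2, c1=-2, c2=2)
[Jacobi] macro 3: S0 reads c2=2 → after 1×micro: 11/4; S1 reads c1=-2 → after 2×micro: -2; S2 reads c1=-2 → after 3×micro: 2 ⇒ (c0=11/4, c1=-2, c2=2)
[Jacobi] macro 4: S0 reads c2=2 → after 1×micro: 27/8; S1 reads c1=-2 → after 2×micro: -2; S2 reads c1=-2 → after 3×micro: 2 ⇒ (c0=27/8, c1=-2, c2=2)
[Jacobi] macro 5: S0 reads c2=2 → after 1×micro: 59/16; S1 reads c1=-2 → after 2×micro: -2; S2 reads c1=-2 → after 3×micro: 2 ⇒ (c0=59/16, c1=-2, c2=2)
[Jacobi] macro 6: S0 reads c2=2 → after 1×micro: 123/32; S1 reads c1=-2 → after 2×micro: -2; S2 reads c1=-2 → after 3×micro: 2 ⇒ (c0=123/32, c1=-2, c2=2)
[Jacobi] macro 7: S0 reads c2=2 → after 1×micro: 251/64; S1 reads c1=-2 → after 2×micro: -2; S2 reads c1=-2 → after 3×micro: 2 ⇒ (c0=251/64, c1=-2, c2=2)
[Jacobi] macro 8: S0 reads c2=2 → after 1×micro: 507/128; S1 reads c1=-2 → after 2×micro: -2; S2 reads c1=-2 → after 3×micro: 2 ⇒ (c0=507/128, c1=-2, c2=2)
[Jacobi] macro 9: S0 reads c2=2 → after 1×micro: 1019/256; S1 reads c1=-2 → after 2×micro: -2; S2 reads c1=-2 → after 3×micro: 2 ⇒ (c0=1019/256, c1=-2, c2=2)
[Jacobi] macro 10: S0 reads c2=2 → after 1×micro: 2043/512; S1 reads c1=-2 → after 2×micro: -2; S2 reads c1=-2 → after 3×micro: 2 ⇒ (c0=2043/512, c1=-2, c2=2)
[Gauss-Seidel] macro 1: S0 reads c2=0 → after 1×micro: -1; S1 reads c1=3 → after 2×micro: -2; S2 reads c1=-2 → after 3×micro: 2 ⇒ (c0=-1, c1=-2, c2=2)
[Gauss-Seidel] macro 2: S0 reads c2=2 → after 1×micro: 3/2; S1 reads c1=-2 → after 2×micro: -2; S2 reads c1=-2 → after 3×micro: 2 ⇒ (c0=3/2, c1=-2, c2=2)
[Gauss-Seidel] macro 3: S0 reads c2=2 → after 1×micro: 11/4; S1 reads c1=-2 → after 2×micro: -2; S2 reads c1=-2 → after 3×micro: 2 ⇒ (c0=11/4, c1=-2, c2=2)
[Gauss-Seidel] macro 4: S0 reads c2=2 → after 1×micro: 27/8; S1 reads c1=-2 → after 2×micro: -2; S2 reads c1=-2 → after 3×micro: 2 ⇒ (c0=27/8, c1=-2, c2=2)
[Gauss-Seidel] macro 5: S0 reads c2=2 → after 1×micro: 59/16; S1 reads c1=-2 → after 2×micro: -2; S2 reads c1=-2 → after 3×micro: 2 ⇒ (c0=59/16, c1=-2, c2=2)
[Gauss-Seidel] macro 6: S0 reads c2=2 → after 1×micro: 123/32; S1 reads c1=-2 → after 2×micro: -2; S2 reads c1=-2 → after 3×micro: 2 ⇒ (c0=123/32, c1=-2, c2=2)
[Gauss-Seidel] macro 7: S0 reads c2=2 → after 1×micro: 251/64; S1 reads c1=-2 → after 2×micro: -2; S2 reads c1=-2 → after 3×micro: 2 ⇒ (c0=251/64, c1=-2, c2=2)
[Gauss-Seidel] macro 8: S0 reads c2=2 → after 1×micro: 507/128; S1 reads c1=-2 → after 2×micro: -2; S2 reads c1=-2 → after 3×micro: 2 ⇒ (c0=507/128, c1=-2, c2=2)
[Gauss-Seidel] macro 9: S0 reads c2=2 → after 1×micro: 1019/256; S1 reads c1=-2 → after 2×micro: -2; S2 reads c1=-2 → after 3×micro: 2 ⇒ (c0=1019/256, c1=-2, c2=2)
[Gauss-Seidel] macro 10: S0 reads c2=2 → after 1×micro: 2043/512; S1 reads c1=-2 → after 2×micro: -2; S2 reads c1=-2 → after 3×micro: 2 ⇒ (c0=2043/512, c1=-2, c2=2)

first divergence at macro-step: never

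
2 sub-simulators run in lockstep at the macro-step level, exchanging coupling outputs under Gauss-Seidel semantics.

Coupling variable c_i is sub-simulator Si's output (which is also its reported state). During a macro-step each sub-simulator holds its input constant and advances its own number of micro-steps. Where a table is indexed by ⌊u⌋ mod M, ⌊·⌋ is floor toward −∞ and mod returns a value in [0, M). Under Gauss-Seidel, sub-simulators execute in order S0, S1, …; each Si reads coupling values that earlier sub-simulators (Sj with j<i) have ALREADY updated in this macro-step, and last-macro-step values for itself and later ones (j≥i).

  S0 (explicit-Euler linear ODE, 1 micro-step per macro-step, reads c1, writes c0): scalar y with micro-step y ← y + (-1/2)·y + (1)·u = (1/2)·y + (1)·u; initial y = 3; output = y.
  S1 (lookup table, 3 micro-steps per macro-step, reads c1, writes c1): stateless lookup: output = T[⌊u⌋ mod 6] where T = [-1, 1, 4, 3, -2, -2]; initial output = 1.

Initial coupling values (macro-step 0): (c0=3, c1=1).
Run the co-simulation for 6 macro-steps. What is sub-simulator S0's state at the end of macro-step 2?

macro 1: S0 reads c1=1 → after 1×micro: 5/2; S1 reads c1=1 → after 3×micro: 1 ⇒ (c0=5/2, c1=1)
macro 2: S0 reads c1=1 → after 1×micro: 9/4; S1 reads c1=1 → after 3×micro: 1 ⇒ (c0=9/4, c1=1)
macro 3: S0 reads c1=1 → after 1×micro: 17/8; S1 reads c1=1 → after 3×micro: 1 ⇒ (c0=17/8, c1=1)
macro 4: S0 reads c1=1 → after 1×micro: 33/16; S1 reads c1=1 → after 3×micro: 1 ⇒ (c0=33/16, c1=1)
macro 5: S0 reads c1=1 → after 1×micro: 65/32; S1 reads c1=1 → after 3×micro: 1 ⇒ (c0=65/32, c1=1)
macro 6: S0 reads c1=1 → after 1×micro: 129/64; S1 reads c1=1 → after 3×micro: 1 ⇒ (c0=129/64, c1=1)

S0 state at macro-step 2 = 9/4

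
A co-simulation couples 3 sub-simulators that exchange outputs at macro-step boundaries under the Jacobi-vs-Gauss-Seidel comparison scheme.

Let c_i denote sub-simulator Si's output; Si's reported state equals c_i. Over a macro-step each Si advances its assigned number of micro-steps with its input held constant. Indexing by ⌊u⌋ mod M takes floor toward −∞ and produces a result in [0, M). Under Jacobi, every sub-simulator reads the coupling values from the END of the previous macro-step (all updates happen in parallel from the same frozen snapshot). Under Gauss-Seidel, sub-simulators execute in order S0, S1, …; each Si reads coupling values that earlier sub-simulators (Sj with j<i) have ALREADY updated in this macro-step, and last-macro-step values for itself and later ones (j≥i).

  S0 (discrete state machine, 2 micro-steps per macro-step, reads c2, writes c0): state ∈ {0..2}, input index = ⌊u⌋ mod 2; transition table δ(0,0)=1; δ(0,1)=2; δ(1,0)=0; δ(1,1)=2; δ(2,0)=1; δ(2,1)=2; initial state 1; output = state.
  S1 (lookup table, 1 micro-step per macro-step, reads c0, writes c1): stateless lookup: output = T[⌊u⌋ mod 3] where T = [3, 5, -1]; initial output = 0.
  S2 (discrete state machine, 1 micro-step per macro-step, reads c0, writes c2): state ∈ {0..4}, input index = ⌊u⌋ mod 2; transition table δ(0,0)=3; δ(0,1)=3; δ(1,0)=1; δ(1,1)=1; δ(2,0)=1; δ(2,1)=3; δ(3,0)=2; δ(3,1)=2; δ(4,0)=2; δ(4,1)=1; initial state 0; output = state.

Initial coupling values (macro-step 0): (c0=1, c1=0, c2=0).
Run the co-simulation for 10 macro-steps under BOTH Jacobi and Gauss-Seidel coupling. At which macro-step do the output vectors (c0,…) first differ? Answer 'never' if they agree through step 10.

first divergence at macro-step: 2

[Jacobi] macro 1: S0 reads c2=0 → after 2×micro: 1; S1 reads c0=1 → after 1×micro: 5; S2 reads c0=1 → after 1×micro: 3 ⇒ (c0=1, c1=5, c2=3)
[Jacobi] macro 2: S0 reads c2=3 → after 2×micro: 2; S1 reads c0=1 → after 1×micro: 5; S2 reads c0=1 → after 1×micro: 2 ⇒ (c0=2, c1=5, c2=2)
[Jacobi] macro 3: S0 reads c2=2 → after 2×micro: 0; S1 reads c0=2 → after 1×micro: -1; S2 reads c0=2 → after 1×micro: 1 ⇒ (c0=0, c1=-1, c2=1)
[Jacobi] macro 4: S0 reads c2=1 → after 2×micro: 2; S1 reads c0=0 → after 1×micro: 3; S2 reads c0=0 → after 1×micro: 1 ⇒ (c0=2, c1=3, c2=1)
[Jacobi] macro 5: S0 reads c2=1 → after 2×micro: 2; S1 reads c0=2 → after 1×micro: -1; S2 reads c0=2 → after 1×micro: 1 ⇒ (c0=2, c1=-1, c2=1)
[Jacobi] macro 6: S0 reads c2=1 → after 2×micro: 2; S1 reads c0=2 → after 1×micro: -1; S2 reads c0=2 → after 1×micro: 1 ⇒ (c0=2, c1=-1, c2=1)
[Jacobi] macro 7: S0 reads c2=1 → after 2×micro: 2; S1 reads c0=2 → after 1×micro: -1; S2 reads c0=2 → after 1×micro: 1 ⇒ (c0=2, c1=-1, c2=1)
[Jacobi] macro 8: S0 reads c2=1 → after 2×micro: 2; S1 reads c0=2 → after 1×micro: -1; S2 reads c0=2 → after 1×micro: 1 ⇒ (c0=2, c1=-1, c2=1)
[Jacobi] macro 9: S0 reads c2=1 → after 2×micro: 2; S1 reads c0=2 → after 1×micro: -1; S2 reads c0=2 → after 1×micro: 1 ⇒ (c0=2, c1=-1, c2=1)
[Jacobi] macro 10: S0 reads c2=1 → after 2×micro: 2; S1 reads c0=2 → after 1×micro: -1; S2 reads c0=2 → after 1×micro: 1 ⇒ (c0=2, c1=-1, c2=1)
[Gauss-Seidel] macro 1: S0 reads c2=0 → after 2×micro: 1; S1 reads c0=1 → after 1×micro: 5; S2 reads c0=1 → after 1×micro: 3 ⇒ (c0=1, c1=5, c2=3)
[Gauss-Seidel] macro 2: S0 reads c2=3 → after 2×micro: 2; S1 reads c0=2 → after 1×micro: -1; S2 reads c0=2 → after 1×micro: 2 ⇒ (c0=2, c1=-1, c2=2)
[Gauss-Seidel] macro 3: S0 reads c2=2 → after 2×micro: 0; S1 reads c0=0 → after 1×micro: 3; S2 reads c0=0 → after 1×micro: 1 ⇒ (c0=0, c1=3, c2=1)
[Gauss-Seidel] macro 4: S0 reads c2=1 → after 2×micro: 2; S1 reads c0=2 → after 1×micro: -1; S2 reads c0=2 → after 1×micro: 1 ⇒ (c0=2, c1=-1, c2=1)
[Gauss-Seidel] macro 5: S0 reads c2=1 → after 2×micro: 2; S1 reads c0=2 → after 1×micro: -1; S2 reads c0=2 → after 1×micro: 1 ⇒ (c0=2, c1=-1, c2=1)
[Gauss-Seidel] macro 6: S0 reads c2=1 → after 2×micro: 2; S1 reads c0=2 → after 1×micro: -1; S2 reads c0=2 → after 1×micro: 1 ⇒ (c0=2, c1=-1, c2=1)
[Gauss-Seidel] macro 7: S0 reads c2=1 → after 2×micro: 2; S1 reads c0=2 → after 1×micro: -1; S2 reads c0=2 → after 1×micro: 1 ⇒ (c0=2, c1=-1, c2=1)
[Gauss-Seidel] macro 8: S0 reads c2=1 → after 2×micro: 2; S1 reads c0=2 → after 1×micro: -1; S2 reads c0=2 → after 1×micro: 1 ⇒ (c0=2, c1=-1, c2=1)
[Gauss-Seidel] macro 9: S0 reads c2=1 → after 2×micro: 2; S1 reads c0=2 → after 1×micro: -1; S2 reads c0=2 → after 1×micro: 1 ⇒ (c0=2, c1=-1, c2=1)
[Gauss-Seidel] macro 10: S0 reads c2=1 → after 2×micro: 2; S1 reads c0=2 → after 1×micro: -1; S2 reads c0=2 → after 1×micro: 1 ⇒ (c0=2, c1=-1, c2=1)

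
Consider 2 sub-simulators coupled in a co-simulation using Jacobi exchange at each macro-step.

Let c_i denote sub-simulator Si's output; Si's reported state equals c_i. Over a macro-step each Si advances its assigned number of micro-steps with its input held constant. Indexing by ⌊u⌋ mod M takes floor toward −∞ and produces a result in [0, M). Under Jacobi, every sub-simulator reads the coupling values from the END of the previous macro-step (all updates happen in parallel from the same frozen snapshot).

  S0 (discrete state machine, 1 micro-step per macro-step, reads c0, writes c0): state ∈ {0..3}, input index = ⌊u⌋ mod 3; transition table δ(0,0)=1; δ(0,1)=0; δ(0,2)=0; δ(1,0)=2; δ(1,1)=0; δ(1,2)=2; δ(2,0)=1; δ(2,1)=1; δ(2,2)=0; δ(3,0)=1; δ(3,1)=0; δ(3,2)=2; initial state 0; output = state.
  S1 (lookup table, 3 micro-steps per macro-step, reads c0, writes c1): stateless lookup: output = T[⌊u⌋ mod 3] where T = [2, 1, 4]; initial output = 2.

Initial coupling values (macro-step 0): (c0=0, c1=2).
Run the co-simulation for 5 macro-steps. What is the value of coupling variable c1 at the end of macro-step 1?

macro 1: S0 reads c0=0 → after 1×micro: 1; S1 reads c0=0 → after 3×micro: 2 ⇒ (c0=1, c1=2)
macro 2: S0 reads c0=1 → after 1×micro: 0; S1 reads c0=1 → after 3×micro: 1 ⇒ (c0=0, c1=1)
macro 3: S0 reads c0=0 → after 1×micro: 1; S1 reads c0=0 → after 3×micro: 2 ⇒ (c0=1, c1=2)
macro 4: S0 reads c0=1 → after 1×micro: 0; S1 reads c0=1 → after 3×micro: 1 ⇒ (c0=0, c1=1)
macro 5: S0 reads c0=0 → after 1×micro: 1; S1 reads c0=0 → after 3×micro: 2 ⇒ (c0=1, c1=2)

c1 at macro-step 1 = 2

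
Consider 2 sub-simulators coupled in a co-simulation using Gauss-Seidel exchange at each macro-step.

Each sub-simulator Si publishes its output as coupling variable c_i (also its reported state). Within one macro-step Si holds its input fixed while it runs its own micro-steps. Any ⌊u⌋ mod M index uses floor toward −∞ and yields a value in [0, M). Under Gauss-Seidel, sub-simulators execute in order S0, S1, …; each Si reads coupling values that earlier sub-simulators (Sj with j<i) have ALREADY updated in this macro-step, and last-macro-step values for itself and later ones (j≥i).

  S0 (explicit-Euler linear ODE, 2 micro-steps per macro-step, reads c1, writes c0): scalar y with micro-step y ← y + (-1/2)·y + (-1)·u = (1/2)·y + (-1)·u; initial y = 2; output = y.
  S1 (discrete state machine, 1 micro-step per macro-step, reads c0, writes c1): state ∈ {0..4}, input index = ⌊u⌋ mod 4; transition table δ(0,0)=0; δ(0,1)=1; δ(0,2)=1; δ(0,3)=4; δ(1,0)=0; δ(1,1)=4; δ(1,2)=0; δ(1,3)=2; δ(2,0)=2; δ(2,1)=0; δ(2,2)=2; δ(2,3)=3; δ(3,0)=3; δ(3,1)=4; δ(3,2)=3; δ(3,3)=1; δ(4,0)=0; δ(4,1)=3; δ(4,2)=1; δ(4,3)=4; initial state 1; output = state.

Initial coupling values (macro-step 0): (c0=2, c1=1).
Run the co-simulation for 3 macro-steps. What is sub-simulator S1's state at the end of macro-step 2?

macro 1: S0 reads c1=1 → after 2×micro: -1; S1 reads c0=-1 → after 1×micro: 2 ⇒ (c0=-1, c1=2)
macro 2: S0 reads c1=2 → after 2×micro: -13/4; S1 reads c0=-13/4 → after 1×micro: 2 ⇒ (c0=-13/4, c1=2)
macro 3: S0 reads c1=2 → after 2×micro: -61/16; S1 reads c0=-61/16 → after 1×micro: 2 ⇒ (c0=-61/16, c1=2)

S1 state at macro-step 2 = 2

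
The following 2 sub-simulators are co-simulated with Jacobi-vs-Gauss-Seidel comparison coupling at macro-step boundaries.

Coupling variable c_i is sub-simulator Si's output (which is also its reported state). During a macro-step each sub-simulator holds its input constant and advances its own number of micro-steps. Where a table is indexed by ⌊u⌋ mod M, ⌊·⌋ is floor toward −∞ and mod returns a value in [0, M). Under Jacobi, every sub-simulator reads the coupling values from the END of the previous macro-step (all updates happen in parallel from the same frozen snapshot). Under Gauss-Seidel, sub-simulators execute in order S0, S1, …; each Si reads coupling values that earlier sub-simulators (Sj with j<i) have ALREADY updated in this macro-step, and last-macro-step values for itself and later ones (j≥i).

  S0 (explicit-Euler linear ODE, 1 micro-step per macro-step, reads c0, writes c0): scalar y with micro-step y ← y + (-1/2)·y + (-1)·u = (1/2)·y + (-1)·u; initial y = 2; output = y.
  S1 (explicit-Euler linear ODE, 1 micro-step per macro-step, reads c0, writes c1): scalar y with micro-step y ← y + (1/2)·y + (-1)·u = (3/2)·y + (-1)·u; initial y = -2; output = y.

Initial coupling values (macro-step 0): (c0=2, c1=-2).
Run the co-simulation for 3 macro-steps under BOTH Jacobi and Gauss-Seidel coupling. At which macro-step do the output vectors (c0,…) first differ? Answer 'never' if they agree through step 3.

[Jacobi] macro 1: S0 reads c0=2 → after 1×micro: -1; S1 reads c0=2 → after 1×micro: -5 ⇒ (c0=-1, c1=-5)
[Jacobi] macro 2: S0 reads c0=-1 → after 1×micro: 1/2; S1 reads c0=-1 → after 1×micro: -13/2 ⇒ (c0=1/2, c1=-13/2)
[Jacobi] macro 3: S0 reads c0=1/2 → after 1×micro: -1/4; S1 reads c0=1/2 → after 1×micro: -41/4 ⇒ (c0=-1/4, c1=-41/4)
[Gauss-Seidel] macro 1: S0 reads c0=2 → after 1×micro: -1; S1 reads c0=-1 → after 1×micro: -2 ⇒ (c0=-1, c1=-2)
[Gauss-Seidel] macro 2: S0 reads c0=-1 → after 1×micro: 1/2; S1 reads c0=1/2 → after 1×micro: -7/2 ⇒ (c0=1/2, c1=-7/2)
[Gauss-Seidel] macro 3: S0 reads c0=1/2 → after 1×micro: -1/4; S1 reads c0=-1/4 → after 1×micro: -5 ⇒ (c0=-1/4, c1=-5)

first divergence at macro-step: 1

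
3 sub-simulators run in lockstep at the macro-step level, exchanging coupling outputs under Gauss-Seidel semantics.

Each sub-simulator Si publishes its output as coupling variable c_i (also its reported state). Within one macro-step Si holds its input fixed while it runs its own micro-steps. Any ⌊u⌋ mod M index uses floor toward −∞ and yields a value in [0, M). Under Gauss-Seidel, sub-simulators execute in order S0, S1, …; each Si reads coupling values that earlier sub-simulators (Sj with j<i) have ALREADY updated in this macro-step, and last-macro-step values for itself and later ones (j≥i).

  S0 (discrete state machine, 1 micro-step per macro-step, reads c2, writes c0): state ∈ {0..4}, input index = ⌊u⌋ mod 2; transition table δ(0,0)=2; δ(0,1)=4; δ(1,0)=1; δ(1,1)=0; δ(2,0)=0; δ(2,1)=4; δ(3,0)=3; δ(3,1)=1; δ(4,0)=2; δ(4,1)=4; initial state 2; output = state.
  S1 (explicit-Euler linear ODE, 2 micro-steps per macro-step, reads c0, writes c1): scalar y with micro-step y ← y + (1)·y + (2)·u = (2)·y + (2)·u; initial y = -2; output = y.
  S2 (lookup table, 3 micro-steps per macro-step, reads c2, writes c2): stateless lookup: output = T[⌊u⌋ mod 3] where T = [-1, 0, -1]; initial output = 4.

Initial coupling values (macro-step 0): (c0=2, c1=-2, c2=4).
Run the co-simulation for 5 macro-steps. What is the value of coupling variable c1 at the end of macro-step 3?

macro 1: S0 reads c2=4 → after 1×micro: 0; S1 reads c0=0 → after 2×micro: -8; S2 reads c2=4 → after 3×micro: 0 ⇒ (c0=0, c1=-8, c2=0)
macro 2: S0 reads c2=0 → after 1×micro: 2; S1 reads c0=2 → after 2×micro: -20; S2 reads c2=0 → after 3×micro: -1 ⇒ (c0=2, c1=-20, c2=-1)
macro 3: S0 reads c2=-1 → after 1×micro: 4; S1 reads c0=4 → after 2×micro: -56; S2 reads c2=-1 → after 3×micro: -1 ⇒ (c0=4, c1=-56, c2=-1)
macro 4: S0 reads c2=-1 → after 1×micro: 4; S1 reads c0=4 → after 2×micro: -200; S2 reads c2=-1 → after 3×micro: -1 ⇒ (c0=4, c1=-200, c2=-1)
macro 5: S0 reads c2=-1 → after 1×micro: 4; S1 reads c0=4 → after 2×micro: -776; S2 reads c2=-1 → after 3×micro: -1 ⇒ (c0=4, c1=-776, c2=-1)

c1 at macro-step 3 = -56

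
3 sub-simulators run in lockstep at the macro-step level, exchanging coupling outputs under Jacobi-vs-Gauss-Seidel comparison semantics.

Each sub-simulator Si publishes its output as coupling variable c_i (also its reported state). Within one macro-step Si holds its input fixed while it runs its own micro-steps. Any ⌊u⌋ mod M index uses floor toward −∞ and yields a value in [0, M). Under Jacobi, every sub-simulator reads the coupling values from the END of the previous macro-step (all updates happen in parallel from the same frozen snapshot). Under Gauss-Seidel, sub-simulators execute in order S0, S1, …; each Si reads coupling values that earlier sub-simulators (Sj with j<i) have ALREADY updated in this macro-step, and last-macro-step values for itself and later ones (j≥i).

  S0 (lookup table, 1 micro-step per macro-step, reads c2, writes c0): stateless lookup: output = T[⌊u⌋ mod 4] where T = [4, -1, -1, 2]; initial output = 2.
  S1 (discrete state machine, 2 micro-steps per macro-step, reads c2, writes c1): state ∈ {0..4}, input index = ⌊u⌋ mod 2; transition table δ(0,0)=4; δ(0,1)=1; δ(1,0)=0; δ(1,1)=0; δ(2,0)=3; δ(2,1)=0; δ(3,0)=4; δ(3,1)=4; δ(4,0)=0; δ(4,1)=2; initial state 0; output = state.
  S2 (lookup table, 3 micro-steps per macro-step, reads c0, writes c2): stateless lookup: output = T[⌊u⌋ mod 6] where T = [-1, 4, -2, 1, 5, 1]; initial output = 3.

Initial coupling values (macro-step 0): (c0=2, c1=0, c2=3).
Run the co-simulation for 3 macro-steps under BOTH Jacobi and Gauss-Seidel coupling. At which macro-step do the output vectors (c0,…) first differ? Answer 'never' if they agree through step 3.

first divergence at macro-step: 2

[Jacobi] macro 1: S0 reads c2=3 → after 1×micro: 2; S1 reads c2=3 → after 2×micro: 0; S2 reads c0=2 → after 3×micro: -2 ⇒ (c0=2, c1=0, c2=-2)
[Jacobi] macro 2: S0 reads c2=-2 → after 1×micro: -1; S1 reads c2=-2 → after 2×micro: 0; S2 reads c0=2 → after 3×micro: -2 ⇒ (c0=-1, c1=0, c2=-2)
[Jacobi] macro 3: S0 reads c2=-2 → after 1×micro: -1; S1 reads c2=-2 → after 2×micro: 0; S2 reads c0=-1 → after 3×micro: 1 ⇒ (c0=-1, c1=0, c2=1)
[Gauss-Seidel] macro 1: S0 reads c2=3 → after 1×micro: 2; S1 reads c2=3 → after 2×micro: 0; S2 reads c0=2 → after 3×micro: -2 ⇒ (c0=2, c1=0, c2=-2)
[Gauss-Seidel] macro 2: S0 reads c2=-2 → after 1×micro: -1; S1 reads c2=-2 → after 2×micro: 0; S2 reads c0=-1 → after 3×micro: 1 ⇒ (c0=-1, c1=0, c2=1)
[Gauss-Seidel] macro 3: S0 reads c2=1 → after 1×micro: -1; S1 reads c2=1 → after 2×micro: 0; S2 reads c0=-1 → after 3×micro: 1 ⇒ (c0=-1, c1=0, c2=1)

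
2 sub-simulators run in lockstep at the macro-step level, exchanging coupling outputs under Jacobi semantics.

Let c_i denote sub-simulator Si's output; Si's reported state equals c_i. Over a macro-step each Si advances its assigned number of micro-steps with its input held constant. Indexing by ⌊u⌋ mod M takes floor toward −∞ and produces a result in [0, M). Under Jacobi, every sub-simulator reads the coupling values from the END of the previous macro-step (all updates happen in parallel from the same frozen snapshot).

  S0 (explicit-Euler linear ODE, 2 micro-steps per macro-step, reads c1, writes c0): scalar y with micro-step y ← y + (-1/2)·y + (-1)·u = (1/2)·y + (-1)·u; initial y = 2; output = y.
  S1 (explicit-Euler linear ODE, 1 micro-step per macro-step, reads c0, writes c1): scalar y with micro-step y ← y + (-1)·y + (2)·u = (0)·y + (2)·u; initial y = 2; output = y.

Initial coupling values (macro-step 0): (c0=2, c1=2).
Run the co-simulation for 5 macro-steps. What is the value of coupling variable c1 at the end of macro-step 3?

macro 1: S0 reads c1=2 → after 2×micro: -5/2; S1 reads c0=2 → after 1×micro: 4 ⇒ (c0=-5/2, c1=4)
macro 2: S0 reads c1=4 → after 2×micro: -53/8; S1 reads c0=-5/2 → after 1×micro: -5 ⇒ (c0=-53/8, c1=-5)
macro 3: S0 reads c1=-5 → after 2×micro: 187/32; S1 reads c0=-53/8 → after 1×micro: -53/4 ⇒ (c0=187/32, c1=-53/4)
macro 4: S0 reads c1=-53/4 → after 2×micro: 2731/128; S1 reads c0=187/32 → after 1×micro: 187/16 ⇒ (c0=2731/128, c1=187/16)
macro 5: S0 reads c1=187/16 → after 2×micro: -6245/512; S1 reads c0=2731/128 → after 1×micro: 2731/64 ⇒ (c0=-6245/512, c1=2731/64)

c1 at macro-step 3 = -53/4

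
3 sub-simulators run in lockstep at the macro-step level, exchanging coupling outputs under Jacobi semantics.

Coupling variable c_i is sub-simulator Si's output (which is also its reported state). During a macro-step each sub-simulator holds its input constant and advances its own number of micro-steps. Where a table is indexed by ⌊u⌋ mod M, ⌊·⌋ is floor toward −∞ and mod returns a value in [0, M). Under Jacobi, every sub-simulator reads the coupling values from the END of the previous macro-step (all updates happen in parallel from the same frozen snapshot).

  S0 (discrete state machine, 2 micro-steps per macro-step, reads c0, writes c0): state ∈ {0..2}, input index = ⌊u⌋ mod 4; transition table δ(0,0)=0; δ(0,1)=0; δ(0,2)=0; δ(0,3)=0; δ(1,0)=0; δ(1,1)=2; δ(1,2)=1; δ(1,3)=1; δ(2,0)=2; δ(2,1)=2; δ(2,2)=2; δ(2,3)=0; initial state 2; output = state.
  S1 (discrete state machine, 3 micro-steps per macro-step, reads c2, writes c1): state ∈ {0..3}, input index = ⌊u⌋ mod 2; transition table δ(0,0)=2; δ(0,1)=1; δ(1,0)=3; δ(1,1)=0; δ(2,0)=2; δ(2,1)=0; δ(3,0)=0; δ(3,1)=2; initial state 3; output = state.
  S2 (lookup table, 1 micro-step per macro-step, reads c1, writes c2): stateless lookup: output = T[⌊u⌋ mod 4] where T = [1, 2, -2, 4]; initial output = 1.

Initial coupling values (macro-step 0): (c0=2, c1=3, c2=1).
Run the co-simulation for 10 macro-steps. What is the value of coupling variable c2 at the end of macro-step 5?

macro 1: S0 reads c0=2 → after 2×micro: 2; S1 reads c2=1 → after 3×micro: 1; S2 reads c1=3 → after 1×micro: 4 ⇒ (c0=2, c1=1, c2=4)
macro 2: S0 reads c0=2 → after 2×micro: 2; S1 reads c2=4 → after 3×micro: 2; S2 reads c1=1 → after 1×micro: 2 ⇒ (c0=2, c1=2, c2=2)
macro 3: S0 reads c0=2 → after 2×micro: 2; S1 reads c2=2 → after 3×micro: 2; S2 reads c1=2 → after 1×micro: -2 ⇒ (c0=2, c1=2, c2=-2)
macro 4: S0 reads c0=2 → after 2×micro: 2; S1 reads c2=-2 → after 3×micro: 2; S2 reads c1=2 → after 1×micro: -2 ⇒ (c0=2, c1=2, c2=-2)
macro 5: S0 reads c0=2 → after 2×micro: 2; S1 reads c2=-2 → after 3×micro: 2; S2 reads c1=2 → after 1×micro: -2 ⇒ (c0=2, c1=2, c2=-2)
macro 6: S0 reads c0=2 → after 2×micro: 2; S1 reads c2=-2 → after 3×micro: 2; S2 reads c1=2 → after 1×micro: -2 ⇒ (c0=2, c1=2, c2=-2)
macro 7: S0 reads c0=2 → after 2×micro: 2; S1 reads c2=-2 → after 3×micro: 2; S2 reads c1=2 → after 1×micro: -2 ⇒ (c0=2, c1=2, c2=-2)
macro 8: S0 reads c0=2 → after 2×micro: 2; S1 reads c2=-2 → after 3×micro: 2; S2 reads c1=2 → after 1×micro: -2 ⇒ (c0=2, c1=2, c2=-2)
macro 9: S0 reads c0=2 → after 2×micro: 2; S1 reads c2=-2 → after 3×micro: 2; S2 reads c1=2 → after 1×micro: -2 ⇒ (c0=2, c1=2, c2=-2)
macro 10: S0 reads c0=2 → after 2×micro: 2; S1 reads c2=-2 → after 3×micro: 2; S2 reads c1=2 → after 1×micro: -2 ⇒ (c0=2, c1=2, c2=-2)

c2 at macro-step 5 = -2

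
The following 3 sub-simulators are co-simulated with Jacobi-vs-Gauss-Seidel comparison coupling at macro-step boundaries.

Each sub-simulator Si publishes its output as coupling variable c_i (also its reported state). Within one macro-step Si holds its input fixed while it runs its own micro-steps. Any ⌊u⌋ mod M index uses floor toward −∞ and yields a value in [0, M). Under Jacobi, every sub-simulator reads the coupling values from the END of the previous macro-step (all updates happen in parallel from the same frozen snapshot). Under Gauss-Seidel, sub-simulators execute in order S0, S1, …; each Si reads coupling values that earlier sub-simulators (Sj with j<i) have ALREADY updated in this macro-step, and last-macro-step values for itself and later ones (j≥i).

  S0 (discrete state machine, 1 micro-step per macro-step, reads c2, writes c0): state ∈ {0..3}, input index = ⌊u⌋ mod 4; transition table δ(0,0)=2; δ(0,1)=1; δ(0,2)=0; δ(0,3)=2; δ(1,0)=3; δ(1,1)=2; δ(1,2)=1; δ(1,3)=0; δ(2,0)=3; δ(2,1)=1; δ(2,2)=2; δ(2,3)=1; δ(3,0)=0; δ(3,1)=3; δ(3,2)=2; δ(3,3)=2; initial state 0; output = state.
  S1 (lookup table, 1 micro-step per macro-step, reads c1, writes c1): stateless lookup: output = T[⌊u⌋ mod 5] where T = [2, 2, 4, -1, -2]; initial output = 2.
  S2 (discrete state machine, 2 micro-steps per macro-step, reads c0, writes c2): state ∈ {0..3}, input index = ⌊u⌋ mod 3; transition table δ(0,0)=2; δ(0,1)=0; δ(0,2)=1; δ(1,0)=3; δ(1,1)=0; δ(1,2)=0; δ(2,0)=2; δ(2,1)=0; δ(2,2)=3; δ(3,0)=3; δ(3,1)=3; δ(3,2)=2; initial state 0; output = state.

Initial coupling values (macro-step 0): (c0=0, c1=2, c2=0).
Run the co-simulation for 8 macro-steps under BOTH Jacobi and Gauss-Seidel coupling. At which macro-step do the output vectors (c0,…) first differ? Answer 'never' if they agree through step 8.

first divergence at macro-step: 1

[Jacobi] macro 1: S0 reads c2=0 → after 1×micro: 2; S1 reads c1=2 → after 1×micro: 4; S2 reads c0=0 → after 2×micro: 2 ⇒ (c0=2, c1=4, c2=2)
[Jacobi] macro 2: S0 reads c2=2 → after 1×micro: 2; S1 reads c1=4 → after 1×micro: -2; S2 reads c0=2 → after 2×micro: 2 ⇒ (c0=2, c1=-2, c2=2)
[Jacobi] macro 3: S0 reads c2=2 → after 1×micro: 2; S1 reads c1=-2 → after 1×micro: -1; S2 reads c0=2 → after 2×micro: 2 ⇒ (c0=2, c1=-1, c2=2)
[Jacobi] macro 4: S0 reads c2=2 → after 1×micro: 2; S1 reads c1=-1 → after 1×micro: -2; S2 reads c0=2 → after 2×micro: 2 ⇒ (c0=2, c1=-2, c2=2)
[Jacobi] macro 5: S0 reads c2=2 → after 1×micro: 2; S1 reads c1=-2 → after 1×micro: -1; S2 reads c0=2 → after 2×micro: 2 ⇒ (c0=2, c1=-1, c2=2)
[Jacobi] macro 6: S0 reads c2=2 → after 1×micro: 2; S1 reads c1=-1 → after 1×micro: -2; S2 reads c0=2 → after 2×micro: 2 ⇒ (c0=2, c1=-2, c2=2)
[Jacobi] macro 7: S0 reads c2=2 → after 1×micro: 2; S1 reads c1=-2 → after 1×micro: -1; S2 reads c0=2 → after 2×micro: 2 ⇒ (c0=2, c1=-1, c2=2)
[Jacobi] macro 8: S0 reads c2=2 → after 1×micro: 2; S1 reads c1=-1 → after 1×micro: -2; S2 reads c0=2 → after 2×micro: 2 ⇒ (c0=2, c1=-2, c2=2)
[Gauss-Seidel] macro 1: S0 reads c2=0 → after 1×micro: 2; S1 reads c1=2 → after 1×micro: 4; S2 reads c0=2 → after 2×micro: 0 ⇒ (c0=2, c1=4, c2=0)
[Gauss-Seidel] macro 2: S0 reads c2=0 → after 1×micro: 3; S1 reads c1=4 → after 1×micro: -2; S2 reads c0=3 → after 2×micro: 2 ⇒ (c0=3, c1=-2, c2=2)
[Gauss-Seidel] macro 3: S0 reads c2=2 → after 1×micro: 2; S1 reads c1=-2 → after 1×micro: -1; S2 reads c0=2 → after 2×micro: 2 ⇒ (c0=2, c1=-1, c2=2)
[Gauss-Seidel] macro 4: S0 reads c2=2 → after 1×micro: 2; S1 reads c1=-1 → after 1×micro: -2; S2 reads c0=2 → after 2×micro: 2 ⇒ (c0=2, c1=-2, c2=2)
[Gauss-Seidel] macro 5: S0 reads c2=2 → after 1×micro: 2; S1 reads c1=-2 → after 1×micro: -1; S2 reads c0=2 → after 2×micro: 2 ⇒ (c0=2, c1=-1, c2=2)
[Gauss-Seidel] macro 6: S0 reads c2=2 → after 1×micro: 2; S1 reads c1=-1 → after 1×micro: -2; S2 reads c0=2 → after 2×micro: 2 ⇒ (c0=2, c1=-2, c2=2)
[Gauss-Seidel] macro 7: S0 reads c2=2 → after 1×micro: 2; S1 reads c1=-2 → after 1×micro: -1; S2 reads c0=2 → after 2×micro: 2 ⇒ (c0=2, c1=-1, c2=2)
[Gauss-Seidel] macro 8: S0 reads c2=2 → after 1×micro: 2; S1 reads c1=-1 → after 1×micro: -2; S2 reads c0=2 → after 2×micro: 2 ⇒ (c0=2, c1=-2, c2=2)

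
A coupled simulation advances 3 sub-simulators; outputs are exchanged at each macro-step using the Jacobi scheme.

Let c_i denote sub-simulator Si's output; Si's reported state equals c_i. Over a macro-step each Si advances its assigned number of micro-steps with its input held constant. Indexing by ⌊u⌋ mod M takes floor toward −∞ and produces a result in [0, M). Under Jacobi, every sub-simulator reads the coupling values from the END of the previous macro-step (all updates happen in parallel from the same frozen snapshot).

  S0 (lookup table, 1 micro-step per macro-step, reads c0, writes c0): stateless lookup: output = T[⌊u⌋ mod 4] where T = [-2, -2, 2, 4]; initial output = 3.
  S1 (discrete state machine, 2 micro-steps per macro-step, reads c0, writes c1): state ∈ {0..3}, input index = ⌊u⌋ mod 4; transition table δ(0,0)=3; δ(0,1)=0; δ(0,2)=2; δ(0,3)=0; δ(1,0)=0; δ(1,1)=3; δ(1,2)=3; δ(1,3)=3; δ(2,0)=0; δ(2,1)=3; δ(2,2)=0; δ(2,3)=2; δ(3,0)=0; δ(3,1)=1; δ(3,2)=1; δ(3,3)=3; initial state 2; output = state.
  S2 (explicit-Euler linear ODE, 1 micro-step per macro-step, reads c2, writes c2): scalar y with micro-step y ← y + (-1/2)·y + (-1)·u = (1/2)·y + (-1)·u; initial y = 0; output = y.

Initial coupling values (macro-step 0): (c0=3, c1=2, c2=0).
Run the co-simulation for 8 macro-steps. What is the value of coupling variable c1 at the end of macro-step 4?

c1 at macro-step 4 = 3

macro 1: S0 reads c0=3 → after 1×micro: 4; S1 reads c0=3 → after 2×micro: 2; S2 reads c2=0 → after 1×micro: 0 ⇒ (c0=4, c1=2, c2=0)
macro 2: S0 reads c0=4 → after 1×micro: -2; S1 reads c0=4 → after 2×micro: 3; S2 reads c2=0 → after 1×micro: 0 ⇒ (c0=-2, c1=3, c2=0)
macro 3: S0 reads c0=-2 → after 1×micro: 2; S1 reads c0=-2 → after 2×micro: 3; S2 reads c2=0 → after 1×micro: 0 ⇒ (c0=2, c1=3, c2=0)
macro 4: S0 reads c0=2 → after 1×micro: 2; S1 reads c0=2 → after 2×micro: 3; S2 reads c2=0 → after 1×micro: 0 ⇒ (c0=2, c1=3, c2=0)
macro 5: S0 reads c0=2 → after 1×micro: 2; S1 reads c0=2 → after 2×micro: 3; S2 reads c2=0 → after 1×micro: 0 ⇒ (c0=2, c1=3, c2=0)
macro 6: S0 reads c0=2 → after 1×micro: 2; S1 reads c0=2 → after 2×micro: 3; S2 reads c2=0 → after 1×micro: 0 ⇒ (c0=2, c1=3, c2=0)
macro 7: S0 reads c0=2 → after 1×micro: 2; S1 reads c0=2 → after 2×micro: 3; S2 reads c2=0 → after 1×micro: 0 ⇒ (c0=2, c1=3, c2=0)
macro 8: S0 reads c0=2 → after 1×micro: 2; S1 reads c0=2 → after 2×micro: 3; S2 reads c2=0 → after 1×micro: 0 ⇒ (c0=2, c1=3, c2=0)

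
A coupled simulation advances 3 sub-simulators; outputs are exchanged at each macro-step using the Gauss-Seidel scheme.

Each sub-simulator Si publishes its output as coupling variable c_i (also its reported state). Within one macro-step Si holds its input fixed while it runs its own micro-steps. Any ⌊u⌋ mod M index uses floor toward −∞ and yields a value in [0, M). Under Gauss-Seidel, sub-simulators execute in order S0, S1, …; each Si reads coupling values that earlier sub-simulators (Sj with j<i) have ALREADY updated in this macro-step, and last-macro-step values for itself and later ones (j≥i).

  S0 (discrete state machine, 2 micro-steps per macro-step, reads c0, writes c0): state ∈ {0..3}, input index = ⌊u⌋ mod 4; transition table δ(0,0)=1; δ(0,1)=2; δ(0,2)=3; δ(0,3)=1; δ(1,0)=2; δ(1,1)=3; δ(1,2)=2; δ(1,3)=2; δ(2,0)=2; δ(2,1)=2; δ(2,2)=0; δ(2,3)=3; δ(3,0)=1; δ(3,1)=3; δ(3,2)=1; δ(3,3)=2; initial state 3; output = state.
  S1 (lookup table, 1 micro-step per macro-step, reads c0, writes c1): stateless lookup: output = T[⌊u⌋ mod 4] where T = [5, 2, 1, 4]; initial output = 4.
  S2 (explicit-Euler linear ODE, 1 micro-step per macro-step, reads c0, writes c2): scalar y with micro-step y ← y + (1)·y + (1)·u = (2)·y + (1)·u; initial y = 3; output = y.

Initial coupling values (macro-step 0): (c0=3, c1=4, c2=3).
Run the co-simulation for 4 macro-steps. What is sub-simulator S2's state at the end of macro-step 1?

macro 1: S0 reads c0=3 → after 2×micro: 3; S1 reads c0=3 → after 1×micro: 4; S2 reads c0=3 → after 1×micro: 9 ⇒ (c0=3, c1=4, c2=9)
macro 2: S0 reads c0=3 → after 2×micro: 3; S1 reads c0=3 → after 1×micro: 4; S2 reads c0=3 → after 1×micro: 21 ⇒ (c0=3, c1=4, c2=21)
macro 3: S0 reads c0=3 → after 2×micro: 3; S1 reads c0=3 → after 1×micro: 4; S2 reads c0=3 → after 1×micro: 45 ⇒ (c0=3, c1=4, c2=45)
macro 4: S0 reads c0=3 → after 2×micro: 3; S1 reads c0=3 → after 1×micro: 4; S2 reads c0=3 → after 1×micro: 93 ⇒ (c0=3, c1=4, c2=93)

S2 state at macro-step 1 = 9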